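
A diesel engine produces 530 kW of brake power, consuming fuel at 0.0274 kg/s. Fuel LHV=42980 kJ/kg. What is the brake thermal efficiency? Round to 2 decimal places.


eta_BTE = (BP / (mf * LHV)) * 100
Denominator = 0.0274 * 42980 = 1177.6520 kW
eta_BTE = (530 / 1177.6520) * 100 = 45.00%


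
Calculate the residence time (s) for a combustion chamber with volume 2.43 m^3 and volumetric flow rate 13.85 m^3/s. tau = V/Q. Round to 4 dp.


tau = V / Q_flow
tau = 2.43 / 13.85 = 0.1755 s


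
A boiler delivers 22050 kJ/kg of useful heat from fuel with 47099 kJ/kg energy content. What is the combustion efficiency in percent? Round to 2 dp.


Efficiency = (Q_useful / Q_fuel) * 100
Efficiency = (22050 / 47099) * 100
Efficiency = 0.4682 * 100 = 46.82%


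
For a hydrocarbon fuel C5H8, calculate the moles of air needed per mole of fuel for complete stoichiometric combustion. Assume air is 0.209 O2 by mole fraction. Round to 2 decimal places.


Balanced combustion: C5H8 + 7 O2 -> 5 CO2 + 4 H2O
O2 needed = C + H/4 = 5 + 8/4 = 7.00 moles
Air moles = O2 / 0.209 = 7.00 / 0.209 = 33.49 moles air


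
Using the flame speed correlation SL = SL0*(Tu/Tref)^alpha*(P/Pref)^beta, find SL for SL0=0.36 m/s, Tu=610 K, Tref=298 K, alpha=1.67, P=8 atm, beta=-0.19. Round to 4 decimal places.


SL = SL0 * (Tu/Tref)^alpha * (P/Pref)^beta
T ratio = 610/298 = 2.04697987
(T ratio)^alpha = 2.04697987^1.67 = 3.307956
(P/Pref)^beta = 8^(-0.19) = 0.673617
SL = 0.36 * 3.307956 * 0.673617 = 0.8022 m/s


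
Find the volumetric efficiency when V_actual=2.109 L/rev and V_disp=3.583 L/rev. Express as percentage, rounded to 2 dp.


eta_v = (V_actual / V_disp) * 100
Ratio = 2.109 / 3.583 = 0.5886
eta_v = 0.5886 * 100 = 58.86%


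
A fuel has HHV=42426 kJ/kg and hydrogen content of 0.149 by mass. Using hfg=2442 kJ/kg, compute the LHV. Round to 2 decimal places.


LHV = HHV - hfg * 9 * H
Water correction = 2442 * 9 * 0.149 = 3274.722 kJ/kg
LHV = 42426 - 3274.722 = 39151.28 kJ/kg


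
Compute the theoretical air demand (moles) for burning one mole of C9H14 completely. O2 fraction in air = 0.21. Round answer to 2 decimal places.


Balanced combustion: C9H14 + 12.5 O2 -> 9 CO2 + 7 H2O
O2 needed = C + H/4 = 9 + 14/4 = 12.50 moles
Air moles = O2 / 0.21 = 12.50 / 0.21 = 59.52 moles air


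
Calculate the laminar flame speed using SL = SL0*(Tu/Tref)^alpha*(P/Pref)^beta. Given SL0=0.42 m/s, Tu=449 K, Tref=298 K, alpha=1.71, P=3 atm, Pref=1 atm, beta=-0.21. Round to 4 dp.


SL = SL0 * (Tu/Tref)^alpha * (P/Pref)^beta
T ratio = 449/298 = 1.50671141
(T ratio)^alpha = 1.50671141^1.71 = 2.015726
(P/Pref)^beta = 3^(-0.21) = 0.793971
SL = 0.42 * 2.015726 * 0.793971 = 0.6722 m/s


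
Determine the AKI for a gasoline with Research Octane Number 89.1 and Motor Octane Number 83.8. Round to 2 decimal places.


AKI = (RON + MON) / 2
AKI = (89.1 + 83.8) / 2
AKI = 172.9 / 2 = 86.45


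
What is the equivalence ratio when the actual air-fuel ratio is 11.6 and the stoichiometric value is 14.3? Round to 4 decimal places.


phi = AFR_stoich / AFR_actual
phi = 14.3 / 11.6 = 1.2328


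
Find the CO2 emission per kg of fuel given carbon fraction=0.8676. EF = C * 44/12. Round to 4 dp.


EF = C_frac * (M_CO2 / M_C)
EF = 0.8676 * (44/12)
EF = 0.8676 * 3.666667 = 3.1812 kg_CO2/kg_fuel


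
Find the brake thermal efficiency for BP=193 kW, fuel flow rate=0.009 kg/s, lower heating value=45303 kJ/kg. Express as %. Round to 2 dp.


eta_BTE = (BP / (mf * LHV)) * 100
Denominator = 0.009 * 45303 = 407.7270 kW
eta_BTE = (193 / 407.7270) * 100 = 47.34%


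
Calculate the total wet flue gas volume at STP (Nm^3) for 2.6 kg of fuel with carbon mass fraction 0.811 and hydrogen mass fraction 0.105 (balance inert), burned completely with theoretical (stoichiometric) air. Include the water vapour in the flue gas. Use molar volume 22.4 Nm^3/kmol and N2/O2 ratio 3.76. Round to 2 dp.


Per kg fuel: CO2 = (C/12 kmol)*22.4 = (0.811/12)*22.4 = 1.51387 Nm^3
Per kg fuel: H2O = (H/2 kmol)*22.4 = (0.105/2)*22.4 = 1.17600 Nm^3
O2 needed per kg fuel = C/12 + H/4 = 0.811/12 + 0.105/4 = 0.09383333 kmol
Per kg fuel: N2 = O2*3.76*22.4 = 0.09383333*3.76*22.4 = 7.90302 Nm^3
Total per kg = 1.51387 + 1.17600 + 7.90302 = 10.59289 Nm^3
Total = 10.59289 * 2.6 = 27.54 Nm^3


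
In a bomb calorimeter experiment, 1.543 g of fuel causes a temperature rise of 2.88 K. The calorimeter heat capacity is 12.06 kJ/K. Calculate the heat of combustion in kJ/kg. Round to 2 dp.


Hc = C_cal * delta_T / m_fuel
Q_released = 12.06 * 2.88 = 34.7328 kJ
m_fuel = 1.543 g = 1.543/1000 kg = 0.001543 kg
Hc = 34.7328 / 0.001543 = 22509.92 kJ/kg


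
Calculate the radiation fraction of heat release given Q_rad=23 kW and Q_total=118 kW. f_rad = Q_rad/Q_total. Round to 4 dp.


f_rad = Q_rad / Q_total
f_rad = 23 / 118 = 0.1949


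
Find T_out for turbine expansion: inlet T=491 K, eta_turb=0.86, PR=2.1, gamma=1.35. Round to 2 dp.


T_out = T_in * (1 - eta * (1 - PR^(-(gamma-1)/gamma)))
Exponent = -(1.35-1)/1.35 = -0.25925926
PR^exp = 2.1^(-0.25925926) = 0.82501466
Factor = 1 - 0.86*(1 - 0.82501466) = 0.84951261
T_out = 491 * 0.84951261 = 417.11 K


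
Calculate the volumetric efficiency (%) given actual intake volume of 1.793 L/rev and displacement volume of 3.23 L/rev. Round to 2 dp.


eta_v = (V_actual / V_disp) * 100
Ratio = 1.793 / 3.23 = 0.5551
eta_v = 0.5551 * 100 = 55.51%


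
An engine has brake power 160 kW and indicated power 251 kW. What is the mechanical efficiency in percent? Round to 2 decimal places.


eta_mech = (BP / IP) * 100
Ratio = 160 / 251 = 0.6375
eta_mech = 0.6375 * 100 = 63.75%


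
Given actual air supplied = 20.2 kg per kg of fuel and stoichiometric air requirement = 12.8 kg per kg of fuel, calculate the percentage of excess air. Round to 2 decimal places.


Excess air = actual - stoichiometric = 20.2 - 12.8 = 7.40 kg/kg fuel
Excess air % = (excess / stoich) * 100 = (7.40 / 12.8) * 100 = 57.81%


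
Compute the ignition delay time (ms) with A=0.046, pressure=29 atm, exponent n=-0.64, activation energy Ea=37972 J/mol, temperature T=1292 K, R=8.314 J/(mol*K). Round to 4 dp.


tau = A * P^n * exp(Ea/(R*T))
P^n = 29^(-0.64) = 0.11589516
Ea/(R*T) = 37972/(8.314*1292) = 3.535012
exp(Ea/(R*T)) = 34.295439
tau = 0.046 * 0.11589516 * 34.295439 = 0.1828 ms


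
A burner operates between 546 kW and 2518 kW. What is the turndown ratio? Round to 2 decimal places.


TDR = Q_max / Q_min
TDR = 2518 / 546 = 4.61


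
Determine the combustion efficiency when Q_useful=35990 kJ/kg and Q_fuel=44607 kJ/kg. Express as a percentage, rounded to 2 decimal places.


Efficiency = (Q_useful / Q_fuel) * 100
Efficiency = (35990 / 44607) * 100
Efficiency = 0.8068 * 100 = 80.68%


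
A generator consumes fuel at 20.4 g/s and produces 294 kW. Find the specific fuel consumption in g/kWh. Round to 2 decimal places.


SFC = (mf / BP) * 3600
Rate = 20.4 / 294 = 0.069388 g/(s*kW)
SFC = 0.069388 * 3600 = 249.80 g/kWh


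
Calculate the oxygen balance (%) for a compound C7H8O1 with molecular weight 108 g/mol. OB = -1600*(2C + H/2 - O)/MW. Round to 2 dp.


OB = -1600 * (2C + H/2 - O) / MW
Inner = 2*7 + 8/2 - 1 = 17.00
OB = -1600 * 17.00 / 108 = -251.85%


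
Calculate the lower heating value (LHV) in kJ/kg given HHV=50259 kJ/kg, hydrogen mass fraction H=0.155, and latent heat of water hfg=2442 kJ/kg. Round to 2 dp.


LHV = HHV - hfg * 9 * H
Water correction = 2442 * 9 * 0.155 = 3406.590 kJ/kg
LHV = 50259 - 3406.590 = 46852.41 kJ/kg


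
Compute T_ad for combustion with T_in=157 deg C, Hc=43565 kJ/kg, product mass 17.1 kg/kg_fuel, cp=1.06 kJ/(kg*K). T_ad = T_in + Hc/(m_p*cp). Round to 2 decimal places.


T_ad = T_in + Hc / (m_p * cp)
Denominator = 17.1 * 1.06 = 18.1260
Temperature rise = 43565 / 18.1260 = 2403.45 K
T_ad = 157 + 2403.45 = 2560.45 deg C


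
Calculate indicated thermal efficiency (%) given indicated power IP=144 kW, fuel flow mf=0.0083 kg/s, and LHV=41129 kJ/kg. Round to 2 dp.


eta_ith = (IP / (mf * LHV)) * 100
Denominator = 0.0083 * 41129 = 341.3707 kW
eta_ith = (144 / 341.3707) * 100 = 42.18%


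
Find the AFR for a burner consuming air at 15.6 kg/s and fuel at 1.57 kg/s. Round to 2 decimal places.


AFR = m_air / m_fuel
AFR = 15.6 / 1.57 = 9.94


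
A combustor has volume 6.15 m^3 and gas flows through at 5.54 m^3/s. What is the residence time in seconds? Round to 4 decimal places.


tau = V / Q_flow
tau = 6.15 / 5.54 = 1.1101 s


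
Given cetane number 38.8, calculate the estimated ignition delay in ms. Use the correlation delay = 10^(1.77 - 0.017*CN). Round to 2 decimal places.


delay = 10^(1.77 - 0.017*CN)
Exponent = 1.77 - 0.017*38.8 = 1.1104
delay = 10^1.1104 = 12.89 ms


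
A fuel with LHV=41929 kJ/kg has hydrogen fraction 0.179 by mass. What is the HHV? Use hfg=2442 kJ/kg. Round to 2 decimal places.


HHV = LHV + hfg * 9 * H
Water addition = 2442 * 9 * 0.179 = 3934.062 kJ/kg
HHV = 41929 + 3934.062 = 45863.06 kJ/kg


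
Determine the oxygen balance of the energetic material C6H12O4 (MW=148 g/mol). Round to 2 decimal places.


OB = -1600 * (2C + H/2 - O) / MW
Inner = 2*6 + 12/2 - 4 = 14.00
OB = -1600 * 14.00 / 148 = -151.35%


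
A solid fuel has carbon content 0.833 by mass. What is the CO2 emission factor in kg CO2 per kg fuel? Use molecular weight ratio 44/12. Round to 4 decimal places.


EF = C_frac * (M_CO2 / M_C)
EF = 0.833 * (44/12)
EF = 0.833 * 3.666667 = 3.0543 kg_CO2/kg_fuel


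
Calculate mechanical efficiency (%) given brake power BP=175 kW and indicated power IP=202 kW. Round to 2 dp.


eta_mech = (BP / IP) * 100
Ratio = 175 / 202 = 0.8663
eta_mech = 0.8663 * 100 = 86.63%


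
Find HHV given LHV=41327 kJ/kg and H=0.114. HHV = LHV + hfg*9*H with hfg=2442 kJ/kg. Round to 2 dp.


HHV = LHV + hfg * 9 * H
Water addition = 2442 * 9 * 0.114 = 2505.492 kJ/kg
HHV = 41327 + 2505.492 = 43832.49 kJ/kg


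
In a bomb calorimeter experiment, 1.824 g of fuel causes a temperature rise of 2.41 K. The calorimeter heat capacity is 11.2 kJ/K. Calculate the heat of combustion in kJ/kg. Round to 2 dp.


Hc = C_cal * delta_T / m_fuel
Q_released = 11.2 * 2.41 = 26.9920 kJ
m_fuel = 1.824 g = 1.824/1000 kg = 0.001824 kg
Hc = 26.9920 / 0.001824 = 14798.25 kJ/kg


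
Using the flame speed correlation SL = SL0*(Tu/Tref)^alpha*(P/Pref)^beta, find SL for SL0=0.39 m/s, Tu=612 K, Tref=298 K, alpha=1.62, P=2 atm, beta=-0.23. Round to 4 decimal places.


SL = SL0 * (Tu/Tref)^alpha * (P/Pref)^beta
T ratio = 612/298 = 2.05369128
(T ratio)^alpha = 2.05369128^1.62 = 3.208536
(P/Pref)^beta = 2^(-0.23) = 0.852635
SL = 0.39 * 3.208536 * 0.852635 = 1.0669 m/s


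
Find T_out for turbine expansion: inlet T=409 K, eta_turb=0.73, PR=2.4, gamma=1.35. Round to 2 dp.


T_out = T_in * (1 - eta * (1 - PR^(-(gamma-1)/gamma)))
Exponent = -(1.35-1)/1.35 = -0.25925926
PR^exp = 2.4^(-0.25925926) = 0.79694200
Factor = 1 - 0.73*(1 - 0.79694200) = 0.85176766
T_out = 409 * 0.85176766 = 348.37 K


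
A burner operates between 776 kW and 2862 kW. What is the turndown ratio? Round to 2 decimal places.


TDR = Q_max / Q_min
TDR = 2862 / 776 = 3.69


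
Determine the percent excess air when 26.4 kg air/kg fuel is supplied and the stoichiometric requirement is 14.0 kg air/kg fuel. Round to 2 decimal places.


Excess air = actual - stoichiometric = 26.4 - 14.0 = 12.40 kg/kg fuel
Excess air % = (excess / stoich) * 100 = (12.40 / 14.0) * 100 = 88.57%


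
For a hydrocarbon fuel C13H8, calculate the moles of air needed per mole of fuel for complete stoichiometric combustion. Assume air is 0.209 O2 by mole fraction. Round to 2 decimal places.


Balanced combustion: C13H8 + 15 O2 -> 13 CO2 + 4 H2O
O2 needed = C + H/4 = 13 + 8/4 = 15.00 moles
Air moles = O2 / 0.209 = 15.00 / 0.209 = 71.77 moles air


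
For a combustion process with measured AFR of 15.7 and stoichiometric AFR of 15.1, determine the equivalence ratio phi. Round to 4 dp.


phi = AFR_stoich / AFR_actual
phi = 15.1 / 15.7 = 0.9618


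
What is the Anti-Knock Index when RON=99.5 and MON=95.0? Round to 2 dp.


AKI = (RON + MON) / 2
AKI = (99.5 + 95.0) / 2
AKI = 194.5 / 2 = 97.25


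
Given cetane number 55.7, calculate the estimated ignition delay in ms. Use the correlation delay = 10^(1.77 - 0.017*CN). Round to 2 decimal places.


delay = 10^(1.77 - 0.017*CN)
Exponent = 1.77 - 0.017*55.7 = 0.8231
delay = 10^0.8231 = 6.65 ms


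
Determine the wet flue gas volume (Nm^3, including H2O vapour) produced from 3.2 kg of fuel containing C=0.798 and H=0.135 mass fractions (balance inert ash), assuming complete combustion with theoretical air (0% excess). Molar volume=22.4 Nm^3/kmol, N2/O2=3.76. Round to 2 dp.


Per kg fuel: CO2 = (C/12 kmol)*22.4 = (0.798/12)*22.4 = 1.48960 Nm^3
Per kg fuel: H2O = (H/2 kmol)*22.4 = (0.135/2)*22.4 = 1.51200 Nm^3
O2 needed per kg fuel = C/12 + H/4 = 0.798/12 + 0.135/4 = 0.10025000 kmol
Per kg fuel: N2 = O2*3.76*22.4 = 0.10025000*3.76*22.4 = 8.44346 Nm^3
Total per kg = 1.48960 + 1.51200 + 8.44346 = 11.44506 Nm^3
Total = 11.44506 * 3.2 = 36.62 Nm^3


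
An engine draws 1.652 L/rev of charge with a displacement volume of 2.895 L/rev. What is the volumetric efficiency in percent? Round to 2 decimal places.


eta_v = (V_actual / V_disp) * 100
Ratio = 1.652 / 2.895 = 0.5706
eta_v = 0.5706 * 100 = 57.06%


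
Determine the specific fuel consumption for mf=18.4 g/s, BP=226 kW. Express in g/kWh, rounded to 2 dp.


SFC = (mf / BP) * 3600
Rate = 18.4 / 226 = 0.081416 g/(s*kW)
SFC = 0.081416 * 3600 = 293.10 g/kWh


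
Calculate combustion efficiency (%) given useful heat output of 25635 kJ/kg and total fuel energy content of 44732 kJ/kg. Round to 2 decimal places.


Efficiency = (Q_useful / Q_fuel) * 100
Efficiency = (25635 / 44732) * 100
Efficiency = 0.5731 * 100 = 57.31%


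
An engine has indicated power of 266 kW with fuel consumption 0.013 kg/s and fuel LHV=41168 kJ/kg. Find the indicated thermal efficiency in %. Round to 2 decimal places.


eta_ith = (IP / (mf * LHV)) * 100
Denominator = 0.013 * 41168 = 535.1840 kW
eta_ith = (266 / 535.1840) * 100 = 49.70%


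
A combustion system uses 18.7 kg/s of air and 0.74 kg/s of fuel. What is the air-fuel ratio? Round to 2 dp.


AFR = m_air / m_fuel
AFR = 18.7 / 0.74 = 25.27


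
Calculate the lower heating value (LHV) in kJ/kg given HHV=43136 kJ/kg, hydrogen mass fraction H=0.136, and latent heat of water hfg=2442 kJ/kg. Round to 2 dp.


LHV = HHV - hfg * 9 * H
Water correction = 2442 * 9 * 0.136 = 2989.008 kJ/kg
LHV = 43136 - 2989.008 = 40146.99 kJ/kg


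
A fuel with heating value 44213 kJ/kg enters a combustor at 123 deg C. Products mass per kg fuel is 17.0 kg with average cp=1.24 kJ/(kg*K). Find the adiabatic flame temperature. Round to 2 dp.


T_ad = T_in + Hc / (m_p * cp)
Denominator = 17.0 * 1.24 = 21.0800
Temperature rise = 44213 / 21.0800 = 2097.39 K
T_ad = 123 + 2097.39 = 2220.39 deg C


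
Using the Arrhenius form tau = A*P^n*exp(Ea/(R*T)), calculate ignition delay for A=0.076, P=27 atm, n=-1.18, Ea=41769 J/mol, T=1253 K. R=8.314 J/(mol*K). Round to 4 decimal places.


tau = A * P^n * exp(Ea/(R*T))
P^n = 27^(-1.18) = 0.02046401
Ea/(R*T) = 41769/(8.314*1253) = 4.009526
exp(Ea/(R*T)) = 55.120713
tau = 0.076 * 0.02046401 * 55.120713 = 0.0857 ms


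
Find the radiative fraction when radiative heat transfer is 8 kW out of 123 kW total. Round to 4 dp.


f_rad = Q_rad / Q_total
f_rad = 8 / 123 = 0.0650


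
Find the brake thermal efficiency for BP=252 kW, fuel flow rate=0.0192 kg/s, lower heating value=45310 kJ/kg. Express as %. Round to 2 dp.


eta_BTE = (BP / (mf * LHV)) * 100
Denominator = 0.0192 * 45310 = 869.9520 kW
eta_BTE = (252 / 869.9520) * 100 = 28.97%


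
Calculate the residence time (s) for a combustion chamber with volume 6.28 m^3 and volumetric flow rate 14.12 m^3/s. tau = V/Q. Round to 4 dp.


tau = V / Q_flow
tau = 6.28 / 14.12 = 0.4448 s


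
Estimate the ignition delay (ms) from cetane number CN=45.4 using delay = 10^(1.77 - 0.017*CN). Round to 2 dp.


delay = 10^(1.77 - 0.017*CN)
Exponent = 1.77 - 0.017*45.4 = 0.9982
delay = 10^0.9982 = 9.96 ms


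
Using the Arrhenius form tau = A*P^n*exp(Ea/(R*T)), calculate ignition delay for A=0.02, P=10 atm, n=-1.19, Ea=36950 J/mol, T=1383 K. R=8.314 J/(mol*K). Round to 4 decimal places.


tau = A * P^n * exp(Ea/(R*T))
P^n = 10^(-1.19) = 0.06456542
Ea/(R*T) = 36950/(8.314*1383) = 3.213529
exp(Ea/(R*T)) = 24.866690
tau = 0.02 * 0.06456542 * 24.866690 = 0.0321 ms


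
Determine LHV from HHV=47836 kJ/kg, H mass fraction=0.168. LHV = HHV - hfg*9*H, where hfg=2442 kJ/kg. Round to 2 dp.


LHV = HHV - hfg * 9 * H
Water correction = 2442 * 9 * 0.168 = 3692.304 kJ/kg
LHV = 47836 - 3692.304 = 44143.70 kJ/kg


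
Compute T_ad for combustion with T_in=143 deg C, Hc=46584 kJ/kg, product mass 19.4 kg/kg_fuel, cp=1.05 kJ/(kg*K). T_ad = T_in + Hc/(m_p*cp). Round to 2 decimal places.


T_ad = T_in + Hc / (m_p * cp)
Denominator = 19.4 * 1.05 = 20.3700
Temperature rise = 46584 / 20.3700 = 2286.89 K
T_ad = 143 + 2286.89 = 2429.89 deg C


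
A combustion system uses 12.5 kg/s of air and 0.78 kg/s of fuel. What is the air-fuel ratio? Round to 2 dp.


AFR = m_air / m_fuel
AFR = 12.5 / 0.78 = 16.03


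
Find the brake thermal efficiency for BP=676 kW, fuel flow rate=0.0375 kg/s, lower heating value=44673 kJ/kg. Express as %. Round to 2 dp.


eta_BTE = (BP / (mf * LHV)) * 100
Denominator = 0.0375 * 44673 = 1675.2375 kW
eta_BTE = (676 / 1675.2375) * 100 = 40.35%


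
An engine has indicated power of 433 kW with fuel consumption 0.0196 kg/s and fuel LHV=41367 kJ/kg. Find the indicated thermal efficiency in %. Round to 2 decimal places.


eta_ith = (IP / (mf * LHV)) * 100
Denominator = 0.0196 * 41367 = 810.7932 kW
eta_ith = (433 / 810.7932) * 100 = 53.40%


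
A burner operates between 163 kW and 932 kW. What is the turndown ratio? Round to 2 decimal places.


TDR = Q_max / Q_min
TDR = 932 / 163 = 5.72


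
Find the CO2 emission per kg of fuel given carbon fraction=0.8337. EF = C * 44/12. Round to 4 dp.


EF = C_frac * (M_CO2 / M_C)
EF = 0.8337 * (44/12)
EF = 0.8337 * 3.666667 = 3.0569 kg_CO2/kg_fuel


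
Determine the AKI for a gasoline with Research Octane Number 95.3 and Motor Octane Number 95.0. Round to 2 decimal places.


AKI = (RON + MON) / 2
AKI = (95.3 + 95.0) / 2
AKI = 190.3 / 2 = 95.15


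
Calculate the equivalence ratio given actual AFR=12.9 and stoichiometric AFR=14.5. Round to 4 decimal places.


phi = AFR_stoich / AFR_actual
phi = 14.5 / 12.9 = 1.1240


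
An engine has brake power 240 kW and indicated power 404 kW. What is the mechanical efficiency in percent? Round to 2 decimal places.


eta_mech = (BP / IP) * 100
Ratio = 240 / 404 = 0.5941
eta_mech = 0.5941 * 100 = 59.41%


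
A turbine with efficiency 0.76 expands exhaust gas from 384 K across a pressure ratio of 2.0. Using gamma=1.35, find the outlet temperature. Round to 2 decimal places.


T_out = T_in * (1 - eta * (1 - PR^(-(gamma-1)/gamma)))
Exponent = -(1.35-1)/1.35 = -0.25925926
PR^exp = 2.0^(-0.25925926) = 0.83551680
Factor = 1 - 0.76*(1 - 0.83551680) = 0.87499277
T_out = 384 * 0.87499277 = 336.00 K


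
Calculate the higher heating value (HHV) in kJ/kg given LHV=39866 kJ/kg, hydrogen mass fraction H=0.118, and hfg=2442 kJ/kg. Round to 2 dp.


HHV = LHV + hfg * 9 * H
Water addition = 2442 * 9 * 0.118 = 2593.404 kJ/kg
HHV = 39866 + 2593.404 = 42459.40 kJ/kg


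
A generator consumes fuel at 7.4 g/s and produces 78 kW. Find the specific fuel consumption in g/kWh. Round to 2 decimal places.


SFC = (mf / BP) * 3600
Rate = 7.4 / 78 = 0.094872 g/(s*kW)
SFC = 0.094872 * 3600 = 341.54 g/kWh


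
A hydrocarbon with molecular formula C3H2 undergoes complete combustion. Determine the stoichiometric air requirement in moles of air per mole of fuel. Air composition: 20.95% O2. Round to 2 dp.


Balanced combustion: C3H2 + 3.5 O2 -> 3 CO2 + 1 H2O
O2 needed = C + H/4 = 3 + 2/4 = 3.50 moles
Air moles = O2 / 0.2095 = 3.50 / 0.2095 = 16.71 moles air


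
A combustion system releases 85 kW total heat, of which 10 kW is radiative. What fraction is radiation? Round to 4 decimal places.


f_rad = Q_rad / Q_total
f_rad = 10 / 85 = 0.1176


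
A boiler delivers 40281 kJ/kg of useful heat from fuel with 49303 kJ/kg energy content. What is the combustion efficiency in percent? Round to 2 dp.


Efficiency = (Q_useful / Q_fuel) * 100
Efficiency = (40281 / 49303) * 100
Efficiency = 0.8170 * 100 = 81.70%


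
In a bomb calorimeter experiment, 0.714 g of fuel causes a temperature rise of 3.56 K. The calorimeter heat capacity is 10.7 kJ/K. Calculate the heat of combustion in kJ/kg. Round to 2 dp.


Hc = C_cal * delta_T / m_fuel
Q_released = 10.7 * 3.56 = 38.0920 kJ
m_fuel = 0.714 g = 0.714/1000 kg = 0.000714 kg
Hc = 38.0920 / 0.000714 = 53350.14 kJ/kg


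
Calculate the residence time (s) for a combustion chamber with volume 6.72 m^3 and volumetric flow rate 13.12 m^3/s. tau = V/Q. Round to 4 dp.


tau = V / Q_flow
tau = 6.72 / 13.12 = 0.5122 s


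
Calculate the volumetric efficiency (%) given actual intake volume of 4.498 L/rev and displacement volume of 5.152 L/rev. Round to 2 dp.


eta_v = (V_actual / V_disp) * 100
Ratio = 4.498 / 5.152 = 0.8731
eta_v = 0.8731 * 100 = 87.31%


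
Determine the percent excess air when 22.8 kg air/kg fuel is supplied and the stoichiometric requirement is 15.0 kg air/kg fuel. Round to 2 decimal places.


Excess air = actual - stoichiometric = 22.8 - 15.0 = 7.80 kg/kg fuel
Excess air % = (excess / stoich) * 100 = (7.80 / 15.0) * 100 = 52.00%


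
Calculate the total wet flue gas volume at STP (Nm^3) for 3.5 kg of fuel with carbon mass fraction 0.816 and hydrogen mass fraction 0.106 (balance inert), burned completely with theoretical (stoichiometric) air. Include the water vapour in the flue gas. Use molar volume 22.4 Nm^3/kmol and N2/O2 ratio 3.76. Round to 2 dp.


Per kg fuel: CO2 = (C/12 kmol)*22.4 = (0.816/12)*22.4 = 1.52320 Nm^3
Per kg fuel: H2O = (H/2 kmol)*22.4 = (0.106/2)*22.4 = 1.18720 Nm^3
O2 needed per kg fuel = C/12 + H/4 = 0.816/12 + 0.106/4 = 0.09450000 kmol
Per kg fuel: N2 = O2*3.76*22.4 = 0.09450000*3.76*22.4 = 7.95917 Nm^3
Total per kg = 1.52320 + 1.18720 + 7.95917 = 10.66957 Nm^3
Total = 10.66957 * 3.5 = 37.34 Nm^3


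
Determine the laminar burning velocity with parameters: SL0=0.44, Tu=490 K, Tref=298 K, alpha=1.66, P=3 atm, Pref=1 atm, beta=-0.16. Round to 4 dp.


SL = SL0 * (Tu/Tref)^alpha * (P/Pref)^beta
T ratio = 490/298 = 1.64429530
(T ratio)^alpha = 1.64429530^1.66 = 2.283108
(P/Pref)^beta = 3^(-0.16) = 0.838804
SL = 0.44 * 2.283108 * 0.838804 = 0.8426 m/s


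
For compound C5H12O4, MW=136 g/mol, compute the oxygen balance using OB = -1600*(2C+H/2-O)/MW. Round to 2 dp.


OB = -1600 * (2C + H/2 - O) / MW
Inner = 2*5 + 12/2 - 4 = 12.00
OB = -1600 * 12.00 / 136 = -141.18%


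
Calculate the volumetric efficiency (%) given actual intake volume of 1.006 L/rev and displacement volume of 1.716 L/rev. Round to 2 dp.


eta_v = (V_actual / V_disp) * 100
Ratio = 1.006 / 1.716 = 0.5862
eta_v = 0.5862 * 100 = 58.62%


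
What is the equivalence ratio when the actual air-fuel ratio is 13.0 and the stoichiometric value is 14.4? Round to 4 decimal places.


phi = AFR_stoich / AFR_actual
phi = 14.4 / 13.0 = 1.1077


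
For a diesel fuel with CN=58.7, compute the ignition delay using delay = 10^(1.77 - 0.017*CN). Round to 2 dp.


delay = 10^(1.77 - 0.017*CN)
Exponent = 1.77 - 0.017*58.7 = 0.7721
delay = 10^0.7721 = 5.92 ms


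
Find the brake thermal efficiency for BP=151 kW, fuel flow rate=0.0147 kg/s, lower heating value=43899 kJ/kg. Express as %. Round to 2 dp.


eta_BTE = (BP / (mf * LHV)) * 100
Denominator = 0.0147 * 43899 = 645.3153 kW
eta_BTE = (151 / 645.3153) * 100 = 23.40%


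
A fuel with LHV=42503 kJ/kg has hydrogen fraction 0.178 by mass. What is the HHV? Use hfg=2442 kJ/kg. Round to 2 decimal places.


HHV = LHV + hfg * 9 * H
Water addition = 2442 * 9 * 0.178 = 3912.084 kJ/kg
HHV = 42503 + 3912.084 = 46415.08 kJ/kg


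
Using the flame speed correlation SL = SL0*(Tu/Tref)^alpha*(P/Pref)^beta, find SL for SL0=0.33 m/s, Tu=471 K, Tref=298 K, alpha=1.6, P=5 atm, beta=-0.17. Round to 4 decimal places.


SL = SL0 * (Tu/Tref)^alpha * (P/Pref)^beta
T ratio = 471/298 = 1.58053691
(T ratio)^alpha = 1.58053691^1.6 = 2.080115
(P/Pref)^beta = 5^(-0.17) = 0.760633
SL = 0.33 * 2.080115 * 0.760633 = 0.5221 m/s


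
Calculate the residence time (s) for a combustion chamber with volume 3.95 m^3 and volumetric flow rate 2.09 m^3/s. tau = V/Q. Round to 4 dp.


tau = V / Q_flow
tau = 3.95 / 2.09 = 1.8900 s


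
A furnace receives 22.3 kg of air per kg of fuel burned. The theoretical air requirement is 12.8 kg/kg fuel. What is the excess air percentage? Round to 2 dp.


Excess air = actual - stoichiometric = 22.3 - 12.8 = 9.50 kg/kg fuel
Excess air % = (excess / stoich) * 100 = (9.50 / 12.8) * 100 = 74.22%


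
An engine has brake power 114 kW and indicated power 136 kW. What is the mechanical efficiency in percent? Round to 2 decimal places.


eta_mech = (BP / IP) * 100
Ratio = 114 / 136 = 0.8382
eta_mech = 0.8382 * 100 = 83.82%


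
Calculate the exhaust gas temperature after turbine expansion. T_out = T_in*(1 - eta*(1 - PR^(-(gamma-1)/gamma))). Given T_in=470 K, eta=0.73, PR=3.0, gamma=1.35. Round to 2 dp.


T_out = T_in * (1 - eta * (1 - PR^(-(gamma-1)/gamma)))
Exponent = -(1.35-1)/1.35 = -0.25925926
PR^exp = 3.0^(-0.25925926) = 0.75214556
Factor = 1 - 0.73*(1 - 0.75214556) = 0.81906626
T_out = 470 * 0.81906626 = 384.96 K


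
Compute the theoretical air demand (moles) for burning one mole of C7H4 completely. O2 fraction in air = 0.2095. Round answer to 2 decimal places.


Balanced combustion: C7H4 + 8 O2 -> 7 CO2 + 2 H2O
O2 needed = C + H/4 = 7 + 4/4 = 8.00 moles
Air moles = O2 / 0.2095 = 8.00 / 0.2095 = 38.19 moles air


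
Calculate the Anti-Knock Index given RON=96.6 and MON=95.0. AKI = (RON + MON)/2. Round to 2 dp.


AKI = (RON + MON) / 2
AKI = (96.6 + 95.0) / 2
AKI = 191.6 / 2 = 95.80


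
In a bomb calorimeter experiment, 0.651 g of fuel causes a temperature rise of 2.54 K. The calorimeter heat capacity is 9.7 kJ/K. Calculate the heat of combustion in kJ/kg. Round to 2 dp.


Hc = C_cal * delta_T / m_fuel
Q_released = 9.7 * 2.54 = 24.6380 kJ
m_fuel = 0.651 g = 0.651/1000 kg = 0.000651 kg
Hc = 24.6380 / 0.000651 = 37846.39 kJ/kg


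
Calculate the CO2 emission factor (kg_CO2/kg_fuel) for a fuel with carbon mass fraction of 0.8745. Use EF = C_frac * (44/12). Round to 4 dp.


EF = C_frac * (M_CO2 / M_C)
EF = 0.8745 * (44/12)
EF = 0.8745 * 3.666667 = 3.2065 kg_CO2/kg_fuel


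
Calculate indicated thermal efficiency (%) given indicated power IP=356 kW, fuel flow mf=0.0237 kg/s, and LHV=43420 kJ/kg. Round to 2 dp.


eta_ith = (IP / (mf * LHV)) * 100
Denominator = 0.0237 * 43420 = 1029.0540 kW
eta_ith = (356 / 1029.0540) * 100 = 34.59%


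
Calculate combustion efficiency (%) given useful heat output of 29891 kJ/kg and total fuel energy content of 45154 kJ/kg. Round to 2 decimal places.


Efficiency = (Q_useful / Q_fuel) * 100
Efficiency = (29891 / 45154) * 100
Efficiency = 0.6620 * 100 = 66.20%


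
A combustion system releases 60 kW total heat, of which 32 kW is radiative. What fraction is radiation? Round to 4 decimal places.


f_rad = Q_rad / Q_total
f_rad = 32 / 60 = 0.5333


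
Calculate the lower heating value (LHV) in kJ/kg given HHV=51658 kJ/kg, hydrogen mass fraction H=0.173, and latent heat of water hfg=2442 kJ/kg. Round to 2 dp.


LHV = HHV - hfg * 9 * H
Water correction = 2442 * 9 * 0.173 = 3802.194 kJ/kg
LHV = 51658 - 3802.194 = 47855.81 kJ/kg


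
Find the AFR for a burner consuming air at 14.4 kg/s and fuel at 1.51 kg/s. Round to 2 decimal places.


AFR = m_air / m_fuel
AFR = 14.4 / 1.51 = 9.54


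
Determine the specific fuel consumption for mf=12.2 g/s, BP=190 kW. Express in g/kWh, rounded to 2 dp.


SFC = (mf / BP) * 3600
Rate = 12.2 / 190 = 0.064211 g/(s*kW)
SFC = 0.064211 * 3600 = 231.16 g/kWh


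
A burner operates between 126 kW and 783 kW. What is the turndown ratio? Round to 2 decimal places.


TDR = Q_max / Q_min
TDR = 783 / 126 = 6.21


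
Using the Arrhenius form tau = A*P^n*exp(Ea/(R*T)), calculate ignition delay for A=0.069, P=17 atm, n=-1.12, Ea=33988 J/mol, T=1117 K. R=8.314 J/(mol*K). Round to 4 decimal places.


tau = A * P^n * exp(Ea/(R*T))
P^n = 17^(-1.12) = 0.04186945
Ea/(R*T) = 33988/(8.314*1117) = 3.659843
exp(Ea/(R*T)) = 38.855229
tau = 0.069 * 0.04186945 * 38.855229 = 0.1123 ms


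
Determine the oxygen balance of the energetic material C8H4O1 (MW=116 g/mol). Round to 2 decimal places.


OB = -1600 * (2C + H/2 - O) / MW
Inner = 2*8 + 4/2 - 1 = 17.00
OB = -1600 * 17.00 / 116 = -234.48%


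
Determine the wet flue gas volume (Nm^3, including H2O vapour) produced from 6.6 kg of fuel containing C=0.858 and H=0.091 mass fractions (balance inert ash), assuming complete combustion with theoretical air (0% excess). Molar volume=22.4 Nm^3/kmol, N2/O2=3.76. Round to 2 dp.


Per kg fuel: CO2 = (C/12 kmol)*22.4 = (0.858/12)*22.4 = 1.60160 Nm^3
Per kg fuel: H2O = (H/2 kmol)*22.4 = (0.091/2)*22.4 = 1.01920 Nm^3
O2 needed per kg fuel = C/12 + H/4 = 0.858/12 + 0.091/4 = 0.09425000 kmol
Per kg fuel: N2 = O2*3.76*22.4 = 0.09425000*3.76*22.4 = 7.93811 Nm^3
Total per kg = 1.60160 + 1.01920 + 7.93811 = 10.55891 Nm^3
Total = 10.55891 * 6.6 = 69.69 Nm^3


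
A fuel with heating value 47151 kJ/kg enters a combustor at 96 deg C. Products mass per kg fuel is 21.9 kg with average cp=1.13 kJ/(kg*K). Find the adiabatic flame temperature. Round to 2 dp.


T_ad = T_in + Hc / (m_p * cp)
Denominator = 21.9 * 1.13 = 24.7470
Temperature rise = 47151 / 24.7470 = 1905.32 K
T_ad = 96 + 1905.32 = 2001.32 deg C


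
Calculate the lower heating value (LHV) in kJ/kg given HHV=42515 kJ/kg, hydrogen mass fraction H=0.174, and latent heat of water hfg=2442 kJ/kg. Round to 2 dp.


LHV = HHV - hfg * 9 * H
Water correction = 2442 * 9 * 0.174 = 3824.172 kJ/kg
LHV = 42515 - 3824.172 = 38690.83 kJ/kg


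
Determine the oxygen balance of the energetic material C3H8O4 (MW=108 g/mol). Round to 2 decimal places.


OB = -1600 * (2C + H/2 - O) / MW
Inner = 2*3 + 8/2 - 4 = 6.00
OB = -1600 * 6.00 / 108 = -88.89%


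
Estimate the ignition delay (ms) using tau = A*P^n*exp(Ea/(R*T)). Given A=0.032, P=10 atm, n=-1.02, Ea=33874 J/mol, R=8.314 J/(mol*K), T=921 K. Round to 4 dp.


tau = A * P^n * exp(Ea/(R*T))
P^n = 10^(-1.02) = 0.09549926
Ea/(R*T) = 33874/(8.314*921) = 4.423814
exp(Ea/(R*T)) = 83.413798
tau = 0.032 * 0.09549926 * 83.413798 = 0.2549 ms


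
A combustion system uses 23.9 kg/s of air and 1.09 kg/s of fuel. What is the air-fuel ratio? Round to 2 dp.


AFR = m_air / m_fuel
AFR = 23.9 / 1.09 = 21.93


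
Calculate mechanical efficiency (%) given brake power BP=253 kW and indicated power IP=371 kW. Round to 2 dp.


eta_mech = (BP / IP) * 100
Ratio = 253 / 371 = 0.6819
eta_mech = 0.6819 * 100 = 68.19%


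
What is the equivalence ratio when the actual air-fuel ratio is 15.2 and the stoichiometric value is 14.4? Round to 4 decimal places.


phi = AFR_stoich / AFR_actual
phi = 14.4 / 15.2 = 0.9474


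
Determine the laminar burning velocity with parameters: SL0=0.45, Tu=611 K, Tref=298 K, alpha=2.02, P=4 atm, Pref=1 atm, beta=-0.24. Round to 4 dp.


SL = SL0 * (Tu/Tref)^alpha * (P/Pref)^beta
T ratio = 611/298 = 2.05033557
(T ratio)^alpha = 2.05033557^2.02 = 4.264679
(P/Pref)^beta = 4^(-0.24) = 0.716978
SL = 0.45 * 4.264679 * 0.716978 = 1.3760 m/s


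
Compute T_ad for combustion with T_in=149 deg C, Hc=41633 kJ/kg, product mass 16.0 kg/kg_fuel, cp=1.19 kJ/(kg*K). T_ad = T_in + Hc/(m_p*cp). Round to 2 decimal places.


T_ad = T_in + Hc / (m_p * cp)
Denominator = 16.0 * 1.19 = 19.0400
Temperature rise = 41633 / 19.0400 = 2186.61 K
T_ad = 149 + 2186.61 = 2335.61 deg C


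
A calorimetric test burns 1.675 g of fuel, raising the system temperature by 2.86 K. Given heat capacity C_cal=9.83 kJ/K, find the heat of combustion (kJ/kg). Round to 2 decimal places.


Hc = C_cal * delta_T / m_fuel
Q_released = 9.83 * 2.86 = 28.1138 kJ
m_fuel = 1.675 g = 1.675/1000 kg = 0.001675 kg
Hc = 28.1138 / 0.001675 = 16784.36 kJ/kg


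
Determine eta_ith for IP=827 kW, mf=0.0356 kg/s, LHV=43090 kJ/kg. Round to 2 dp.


eta_ith = (IP / (mf * LHV)) * 100
Denominator = 0.0356 * 43090 = 1534.0040 kW
eta_ith = (827 / 1534.0040) * 100 = 53.91%


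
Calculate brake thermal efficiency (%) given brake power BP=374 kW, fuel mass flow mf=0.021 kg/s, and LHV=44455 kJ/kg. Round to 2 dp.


eta_BTE = (BP / (mf * LHV)) * 100
Denominator = 0.021 * 44455 = 933.5550 kW
eta_BTE = (374 / 933.5550) * 100 = 40.06%


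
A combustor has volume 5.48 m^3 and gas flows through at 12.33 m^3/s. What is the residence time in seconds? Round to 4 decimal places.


tau = V / Q_flow
tau = 5.48 / 12.33 = 0.4444 s


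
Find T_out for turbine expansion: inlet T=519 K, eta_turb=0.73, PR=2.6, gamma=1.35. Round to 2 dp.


T_out = T_in * (1 - eta * (1 - PR^(-(gamma-1)/gamma)))
Exponent = -(1.35-1)/1.35 = -0.25925926
PR^exp = 2.6^(-0.25925926) = 0.78057442
Factor = 1 - 0.73*(1 - 0.78057442) = 0.83981933
T_out = 519 * 0.83981933 = 435.87 K


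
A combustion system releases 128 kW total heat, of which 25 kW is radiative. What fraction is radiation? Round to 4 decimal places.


f_rad = Q_rad / Q_total
f_rad = 25 / 128 = 0.1953


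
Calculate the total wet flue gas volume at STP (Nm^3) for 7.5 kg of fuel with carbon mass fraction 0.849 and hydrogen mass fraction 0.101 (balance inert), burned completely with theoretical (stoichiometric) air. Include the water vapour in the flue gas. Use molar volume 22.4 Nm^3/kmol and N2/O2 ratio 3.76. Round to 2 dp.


Per kg fuel: CO2 = (C/12 kmol)*22.4 = (0.849/12)*22.4 = 1.58480 Nm^3
Per kg fuel: H2O = (H/2 kmol)*22.4 = (0.101/2)*22.4 = 1.13120 Nm^3
O2 needed per kg fuel = C/12 + H/4 = 0.849/12 + 0.101/4 = 0.09600000 kmol
Per kg fuel: N2 = O2*3.76*22.4 = 0.09600000*3.76*22.4 = 8.08550 Nm^3
Total per kg = 1.58480 + 1.13120 + 8.08550 = 10.80150 Nm^3
Total = 10.80150 * 7.5 = 81.01 Nm^3


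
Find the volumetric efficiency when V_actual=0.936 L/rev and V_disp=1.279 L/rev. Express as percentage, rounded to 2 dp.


eta_v = (V_actual / V_disp) * 100
Ratio = 0.936 / 1.279 = 0.7318
eta_v = 0.7318 * 100 = 73.18%


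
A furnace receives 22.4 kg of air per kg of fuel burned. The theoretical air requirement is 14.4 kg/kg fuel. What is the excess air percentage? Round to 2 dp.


Excess air = actual - stoichiometric = 22.4 - 14.4 = 8.00 kg/kg fuel
Excess air % = (excess / stoich) * 100 = (8.00 / 14.4) * 100 = 55.56%


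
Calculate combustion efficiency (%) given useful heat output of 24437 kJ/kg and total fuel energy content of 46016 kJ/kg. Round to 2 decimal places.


Efficiency = (Q_useful / Q_fuel) * 100
Efficiency = (24437 / 46016) * 100
Efficiency = 0.5311 * 100 = 53.11%


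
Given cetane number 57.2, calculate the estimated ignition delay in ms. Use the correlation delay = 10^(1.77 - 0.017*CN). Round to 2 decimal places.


delay = 10^(1.77 - 0.017*CN)
Exponent = 1.77 - 0.017*57.2 = 0.7976
delay = 10^0.7976 = 6.27 ms


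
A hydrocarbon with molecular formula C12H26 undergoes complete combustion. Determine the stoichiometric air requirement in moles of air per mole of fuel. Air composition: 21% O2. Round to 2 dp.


Balanced combustion: C12H26 + 18.5 O2 -> 12 CO2 + 13 H2O
O2 needed = C + H/4 = 12 + 26/4 = 18.50 moles
Air moles = O2 / 0.21 = 18.50 / 0.21 = 88.10 moles air


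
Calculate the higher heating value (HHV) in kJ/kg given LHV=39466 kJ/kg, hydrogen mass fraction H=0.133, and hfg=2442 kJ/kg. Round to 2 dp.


HHV = LHV + hfg * 9 * H
Water addition = 2442 * 9 * 0.133 = 2923.074 kJ/kg
HHV = 39466 + 2923.074 = 42389.07 kJ/kg


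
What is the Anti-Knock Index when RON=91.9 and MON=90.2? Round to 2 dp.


AKI = (RON + MON) / 2
AKI = (91.9 + 90.2) / 2
AKI = 182.1 / 2 = 91.05


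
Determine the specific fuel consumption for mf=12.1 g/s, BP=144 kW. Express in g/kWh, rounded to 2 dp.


SFC = (mf / BP) * 3600
Rate = 12.1 / 144 = 0.084028 g/(s*kW)
SFC = 0.084028 * 3600 = 302.50 g/kWh


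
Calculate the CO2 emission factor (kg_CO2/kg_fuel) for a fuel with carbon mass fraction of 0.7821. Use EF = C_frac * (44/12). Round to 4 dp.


EF = C_frac * (M_CO2 / M_C)
EF = 0.7821 * (44/12)
EF = 0.7821 * 3.666667 = 2.8677 kg_CO2/kg_fuel


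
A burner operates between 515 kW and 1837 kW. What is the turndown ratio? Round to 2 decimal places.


TDR = Q_max / Q_min
TDR = 1837 / 515 = 3.57


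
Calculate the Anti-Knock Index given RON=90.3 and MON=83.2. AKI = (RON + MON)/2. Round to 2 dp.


AKI = (RON + MON) / 2
AKI = (90.3 + 83.2) / 2
AKI = 173.5 / 2 = 86.75


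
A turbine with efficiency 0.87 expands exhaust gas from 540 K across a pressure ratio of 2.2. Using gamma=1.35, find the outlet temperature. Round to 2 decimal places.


T_out = T_in * (1 - eta * (1 - PR^(-(gamma-1)/gamma)))
Exponent = -(1.35-1)/1.35 = -0.25925926
PR^exp = 2.2^(-0.25925926) = 0.81512413
Factor = 1 - 0.87*(1 - 0.81512413) = 0.83915799
T_out = 540 * 0.83915799 = 453.15 K


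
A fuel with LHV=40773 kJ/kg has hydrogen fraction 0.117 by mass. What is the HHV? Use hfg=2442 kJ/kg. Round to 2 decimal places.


HHV = LHV + hfg * 9 * H
Water addition = 2442 * 9 * 0.117 = 2571.426 kJ/kg
HHV = 40773 + 2571.426 = 43344.43 kJ/kg


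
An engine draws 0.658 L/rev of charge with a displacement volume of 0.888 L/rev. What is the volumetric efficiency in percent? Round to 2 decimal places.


eta_v = (V_actual / V_disp) * 100
Ratio = 0.658 / 0.888 = 0.7410
eta_v = 0.7410 * 100 = 74.10%


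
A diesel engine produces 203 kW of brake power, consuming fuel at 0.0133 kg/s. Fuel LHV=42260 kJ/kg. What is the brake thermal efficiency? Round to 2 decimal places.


eta_BTE = (BP / (mf * LHV)) * 100
Denominator = 0.0133 * 42260 = 562.0580 kW
eta_BTE = (203 / 562.0580) * 100 = 36.12%


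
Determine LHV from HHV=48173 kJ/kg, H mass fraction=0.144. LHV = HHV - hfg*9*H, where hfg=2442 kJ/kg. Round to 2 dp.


LHV = HHV - hfg * 9 * H
Water correction = 2442 * 9 * 0.144 = 3164.832 kJ/kg
LHV = 48173 - 3164.832 = 45008.17 kJ/kg


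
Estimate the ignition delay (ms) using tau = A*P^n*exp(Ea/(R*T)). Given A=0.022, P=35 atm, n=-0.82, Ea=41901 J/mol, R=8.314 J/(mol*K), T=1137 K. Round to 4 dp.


tau = A * P^n * exp(Ea/(R*T))
P^n = 35^(-0.82) = 0.05418314
Ea/(R*T) = 41901/(8.314*1137) = 4.432553
exp(Ea/(R*T)) = 84.145938
tau = 0.022 * 0.05418314 * 84.145938 = 0.1003 ms


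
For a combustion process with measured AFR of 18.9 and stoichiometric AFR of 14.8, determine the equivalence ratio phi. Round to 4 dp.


phi = AFR_stoich / AFR_actual
phi = 14.8 / 18.9 = 0.7831


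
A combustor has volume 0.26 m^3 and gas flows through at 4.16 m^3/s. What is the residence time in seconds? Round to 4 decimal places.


tau = V / Q_flow
tau = 0.26 / 4.16 = 0.0625 s


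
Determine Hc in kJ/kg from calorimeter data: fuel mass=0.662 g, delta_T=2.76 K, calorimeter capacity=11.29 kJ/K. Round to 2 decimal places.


Hc = C_cal * delta_T / m_fuel
Q_released = 11.29 * 2.76 = 31.1604 kJ
m_fuel = 0.662 g = 0.662/1000 kg = 0.000662 kg
Hc = 31.1604 / 0.000662 = 47070.09 kJ/kg


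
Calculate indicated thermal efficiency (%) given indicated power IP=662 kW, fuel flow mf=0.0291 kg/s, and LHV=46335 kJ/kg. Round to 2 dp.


eta_ith = (IP / (mf * LHV)) * 100
Denominator = 0.0291 * 46335 = 1348.3485 kW
eta_ith = (662 / 1348.3485) * 100 = 49.10%


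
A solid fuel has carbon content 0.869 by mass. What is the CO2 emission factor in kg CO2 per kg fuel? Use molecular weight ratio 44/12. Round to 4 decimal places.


EF = C_frac * (M_CO2 / M_C)
EF = 0.869 * (44/12)
EF = 0.869 * 3.666667 = 3.1863 kg_CO2/kg_fuel
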